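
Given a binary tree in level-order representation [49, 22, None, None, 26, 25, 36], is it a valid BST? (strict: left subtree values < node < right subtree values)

Level-order array: [49, 22, None, None, 26, 25, 36]
Validate using subtree bounds (lo, hi): at each node, require lo < value < hi,
then recurse left with hi=value and right with lo=value.
Preorder trace (stopping at first violation):
  at node 49 with bounds (-inf, +inf): OK
  at node 22 with bounds (-inf, 49): OK
  at node 26 with bounds (22, 49): OK
  at node 25 with bounds (22, 26): OK
  at node 36 with bounds (26, 49): OK
No violation found at any node.
Result: Valid BST


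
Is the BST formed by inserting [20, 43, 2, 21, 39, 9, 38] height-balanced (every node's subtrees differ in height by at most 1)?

Tree (level-order array): [20, 2, 43, None, 9, 21, None, None, None, None, 39, 38]
Definition: a tree is height-balanced if, at every node, |h(left) - h(right)| <= 1 (empty subtree has height -1).
Bottom-up per-node check:
  node 9: h_left=-1, h_right=-1, diff=0 [OK], height=0
  node 2: h_left=-1, h_right=0, diff=1 [OK], height=1
  node 38: h_left=-1, h_right=-1, diff=0 [OK], height=0
  node 39: h_left=0, h_right=-1, diff=1 [OK], height=1
  node 21: h_left=-1, h_right=1, diff=2 [FAIL (|-1-1|=2 > 1)], height=2
  node 43: h_left=2, h_right=-1, diff=3 [FAIL (|2--1|=3 > 1)], height=3
  node 20: h_left=1, h_right=3, diff=2 [FAIL (|1-3|=2 > 1)], height=4
Node 21 violates the condition: |-1 - 1| = 2 > 1.
Result: Not balanced


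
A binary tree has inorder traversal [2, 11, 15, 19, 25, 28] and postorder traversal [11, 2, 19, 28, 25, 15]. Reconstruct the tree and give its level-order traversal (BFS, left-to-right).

Inorder:   [2, 11, 15, 19, 25, 28]
Postorder: [11, 2, 19, 28, 25, 15]
Algorithm: postorder visits root last, so walk postorder right-to-left;
each value is the root of the current inorder slice — split it at that
value, recurse on the right subtree first, then the left.
Recursive splits:
  root=15; inorder splits into left=[2, 11], right=[19, 25, 28]
  root=25; inorder splits into left=[19], right=[28]
  root=28; inorder splits into left=[], right=[]
  root=19; inorder splits into left=[], right=[]
  root=2; inorder splits into left=[], right=[11]
  root=11; inorder splits into left=[], right=[]
Reconstructed level-order: [15, 2, 25, 11, 19, 28]


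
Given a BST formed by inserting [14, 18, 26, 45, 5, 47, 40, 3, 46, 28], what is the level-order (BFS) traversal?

Tree insertion order: [14, 18, 26, 45, 5, 47, 40, 3, 46, 28]
Tree (level-order array): [14, 5, 18, 3, None, None, 26, None, None, None, 45, 40, 47, 28, None, 46]
BFS from the root, enqueuing left then right child of each popped node:
  queue [14] -> pop 14, enqueue [5, 18], visited so far: [14]
  queue [5, 18] -> pop 5, enqueue [3], visited so far: [14, 5]
  queue [18, 3] -> pop 18, enqueue [26], visited so far: [14, 5, 18]
  queue [3, 26] -> pop 3, enqueue [none], visited so far: [14, 5, 18, 3]
  queue [26] -> pop 26, enqueue [45], visited so far: [14, 5, 18, 3, 26]
  queue [45] -> pop 45, enqueue [40, 47], visited so far: [14, 5, 18, 3, 26, 45]
  queue [40, 47] -> pop 40, enqueue [28], visited so far: [14, 5, 18, 3, 26, 45, 40]
  queue [47, 28] -> pop 47, enqueue [46], visited so far: [14, 5, 18, 3, 26, 45, 40, 47]
  queue [28, 46] -> pop 28, enqueue [none], visited so far: [14, 5, 18, 3, 26, 45, 40, 47, 28]
  queue [46] -> pop 46, enqueue [none], visited so far: [14, 5, 18, 3, 26, 45, 40, 47, 28, 46]
Result: [14, 5, 18, 3, 26, 45, 40, 47, 28, 46]


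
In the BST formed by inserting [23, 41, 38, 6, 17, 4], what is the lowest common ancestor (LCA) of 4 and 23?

Tree insertion order: [23, 41, 38, 6, 17, 4]
Tree (level-order array): [23, 6, 41, 4, 17, 38]
In a BST, the LCA of p=4, q=23 is the first node v on the
root-to-leaf path with p <= v <= q (go left if both < v, right if both > v).
Walk from root:
  at 23: 4 <= 23 <= 23, this is the LCA
LCA = 23


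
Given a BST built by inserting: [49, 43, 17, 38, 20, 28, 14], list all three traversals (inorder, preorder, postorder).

Tree insertion order: [49, 43, 17, 38, 20, 28, 14]
Tree (level-order array): [49, 43, None, 17, None, 14, 38, None, None, 20, None, None, 28]
Inorder (L, root, R): [14, 17, 20, 28, 38, 43, 49]
Preorder (root, L, R): [49, 43, 17, 14, 38, 20, 28]
Postorder (L, R, root): [14, 28, 20, 38, 17, 43, 49]


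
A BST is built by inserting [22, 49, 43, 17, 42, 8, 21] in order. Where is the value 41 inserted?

Starting tree (level order): [22, 17, 49, 8, 21, 43, None, None, None, None, None, 42]
Insertion path: 22 -> 49 -> 43 -> 42
Result: insert 41 as left child of 42
Final tree (level order): [22, 17, 49, 8, 21, 43, None, None, None, None, None, 42, None, 41]


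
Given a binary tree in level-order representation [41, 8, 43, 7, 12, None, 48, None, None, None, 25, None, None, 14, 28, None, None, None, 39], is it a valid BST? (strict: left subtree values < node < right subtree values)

Level-order array: [41, 8, 43, 7, 12, None, 48, None, None, None, 25, None, None, 14, 28, None, None, None, 39]
Validate using subtree bounds (lo, hi): at each node, require lo < value < hi,
then recurse left with hi=value and right with lo=value.
Preorder trace (stopping at first violation):
  at node 41 with bounds (-inf, +inf): OK
  at node 8 with bounds (-inf, 41): OK
  at node 7 with bounds (-inf, 8): OK
  at node 12 with bounds (8, 41): OK
  at node 25 with bounds (12, 41): OK
  at node 14 with bounds (12, 25): OK
  at node 28 with bounds (25, 41): OK
  at node 39 with bounds (28, 41): OK
  at node 43 with bounds (41, +inf): OK
  at node 48 with bounds (43, +inf): OK
No violation found at any node.
Result: Valid BST


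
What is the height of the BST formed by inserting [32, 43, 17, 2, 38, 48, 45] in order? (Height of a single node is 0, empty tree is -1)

Insertion order: [32, 43, 17, 2, 38, 48, 45]
Tree (level-order array): [32, 17, 43, 2, None, 38, 48, None, None, None, None, 45]
Compute height bottom-up (empty subtree = -1):
  height(2) = 1 + max(-1, -1) = 0
  height(17) = 1 + max(0, -1) = 1
  height(38) = 1 + max(-1, -1) = 0
  height(45) = 1 + max(-1, -1) = 0
  height(48) = 1 + max(0, -1) = 1
  height(43) = 1 + max(0, 1) = 2
  height(32) = 1 + max(1, 2) = 3
Height = 3


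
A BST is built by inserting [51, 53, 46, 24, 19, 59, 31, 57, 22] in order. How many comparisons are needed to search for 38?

Search path for 38: 51 -> 46 -> 24 -> 31
Found: False
Comparisons: 4


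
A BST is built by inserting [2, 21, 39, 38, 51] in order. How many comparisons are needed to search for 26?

Search path for 26: 2 -> 21 -> 39 -> 38
Found: False
Comparisons: 4


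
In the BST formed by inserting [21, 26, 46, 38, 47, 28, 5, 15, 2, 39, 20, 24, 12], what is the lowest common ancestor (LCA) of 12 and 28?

Tree insertion order: [21, 26, 46, 38, 47, 28, 5, 15, 2, 39, 20, 24, 12]
Tree (level-order array): [21, 5, 26, 2, 15, 24, 46, None, None, 12, 20, None, None, 38, 47, None, None, None, None, 28, 39]
In a BST, the LCA of p=12, q=28 is the first node v on the
root-to-leaf path with p <= v <= q (go left if both < v, right if both > v).
Walk from root:
  at 21: 12 <= 21 <= 28, this is the LCA
LCA = 21


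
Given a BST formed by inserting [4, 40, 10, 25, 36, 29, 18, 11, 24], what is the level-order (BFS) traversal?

Tree insertion order: [4, 40, 10, 25, 36, 29, 18, 11, 24]
Tree (level-order array): [4, None, 40, 10, None, None, 25, 18, 36, 11, 24, 29]
BFS from the root, enqueuing left then right child of each popped node:
  queue [4] -> pop 4, enqueue [40], visited so far: [4]
  queue [40] -> pop 40, enqueue [10], visited so far: [4, 40]
  queue [10] -> pop 10, enqueue [25], visited so far: [4, 40, 10]
  queue [25] -> pop 25, enqueue [18, 36], visited so far: [4, 40, 10, 25]
  queue [18, 36] -> pop 18, enqueue [11, 24], visited so far: [4, 40, 10, 25, 18]
  queue [36, 11, 24] -> pop 36, enqueue [29], visited so far: [4, 40, 10, 25, 18, 36]
  queue [11, 24, 29] -> pop 11, enqueue [none], visited so far: [4, 40, 10, 25, 18, 36, 11]
  queue [24, 29] -> pop 24, enqueue [none], visited so far: [4, 40, 10, 25, 18, 36, 11, 24]
  queue [29] -> pop 29, enqueue [none], visited so far: [4, 40, 10, 25, 18, 36, 11, 24, 29]
Result: [4, 40, 10, 25, 18, 36, 11, 24, 29]


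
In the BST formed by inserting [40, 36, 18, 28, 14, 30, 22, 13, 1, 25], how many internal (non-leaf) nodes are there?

Tree built from: [40, 36, 18, 28, 14, 30, 22, 13, 1, 25]
Tree (level-order array): [40, 36, None, 18, None, 14, 28, 13, None, 22, 30, 1, None, None, 25]
Rule: An internal node has at least one child.
Per-node child counts:
  node 40: 1 child(ren)
  node 36: 1 child(ren)
  node 18: 2 child(ren)
  node 14: 1 child(ren)
  node 13: 1 child(ren)
  node 1: 0 child(ren)
  node 28: 2 child(ren)
  node 22: 1 child(ren)
  node 25: 0 child(ren)
  node 30: 0 child(ren)
Matching nodes: [40, 36, 18, 14, 13, 28, 22]
Count of internal (non-leaf) nodes: 7


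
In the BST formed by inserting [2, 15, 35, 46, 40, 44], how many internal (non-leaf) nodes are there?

Tree built from: [2, 15, 35, 46, 40, 44]
Tree (level-order array): [2, None, 15, None, 35, None, 46, 40, None, None, 44]
Rule: An internal node has at least one child.
Per-node child counts:
  node 2: 1 child(ren)
  node 15: 1 child(ren)
  node 35: 1 child(ren)
  node 46: 1 child(ren)
  node 40: 1 child(ren)
  node 44: 0 child(ren)
Matching nodes: [2, 15, 35, 46, 40]
Count of internal (non-leaf) nodes: 5


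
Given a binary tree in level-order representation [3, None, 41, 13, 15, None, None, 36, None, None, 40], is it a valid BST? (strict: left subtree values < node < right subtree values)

Level-order array: [3, None, 41, 13, 15, None, None, 36, None, None, 40]
Validate using subtree bounds (lo, hi): at each node, require lo < value < hi,
then recurse left with hi=value and right with lo=value.
Preorder trace (stopping at first violation):
  at node 3 with bounds (-inf, +inf): OK
  at node 41 with bounds (3, +inf): OK
  at node 13 with bounds (3, 41): OK
  at node 15 with bounds (41, +inf): VIOLATION
Node 15 violates its bound: not (41 < 15 < +inf).
Result: Not a valid BST


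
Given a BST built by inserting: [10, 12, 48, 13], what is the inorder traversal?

Tree insertion order: [10, 12, 48, 13]
Tree (level-order array): [10, None, 12, None, 48, 13]
Inorder traversal: [10, 12, 13, 48]


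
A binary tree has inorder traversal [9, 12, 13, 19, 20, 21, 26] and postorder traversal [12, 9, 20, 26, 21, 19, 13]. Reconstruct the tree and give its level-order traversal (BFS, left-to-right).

Inorder:   [9, 12, 13, 19, 20, 21, 26]
Postorder: [12, 9, 20, 26, 21, 19, 13]
Algorithm: postorder visits root last, so walk postorder right-to-left;
each value is the root of the current inorder slice — split it at that
value, recurse on the right subtree first, then the left.
Recursive splits:
  root=13; inorder splits into left=[9, 12], right=[19, 20, 21, 26]
  root=19; inorder splits into left=[], right=[20, 21, 26]
  root=21; inorder splits into left=[20], right=[26]
  root=26; inorder splits into left=[], right=[]
  root=20; inorder splits into left=[], right=[]
  root=9; inorder splits into left=[], right=[12]
  root=12; inorder splits into left=[], right=[]
Reconstructed level-order: [13, 9, 19, 12, 21, 20, 26]


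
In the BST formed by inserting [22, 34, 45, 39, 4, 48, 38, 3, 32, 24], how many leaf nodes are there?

Tree built from: [22, 34, 45, 39, 4, 48, 38, 3, 32, 24]
Tree (level-order array): [22, 4, 34, 3, None, 32, 45, None, None, 24, None, 39, 48, None, None, 38]
Rule: A leaf has 0 children.
Per-node child counts:
  node 22: 2 child(ren)
  node 4: 1 child(ren)
  node 3: 0 child(ren)
  node 34: 2 child(ren)
  node 32: 1 child(ren)
  node 24: 0 child(ren)
  node 45: 2 child(ren)
  node 39: 1 child(ren)
  node 38: 0 child(ren)
  node 48: 0 child(ren)
Matching nodes: [3, 24, 38, 48]
Count of leaf nodes: 4


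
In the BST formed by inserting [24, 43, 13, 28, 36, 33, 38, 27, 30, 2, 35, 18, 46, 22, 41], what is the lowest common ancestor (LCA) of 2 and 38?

Tree insertion order: [24, 43, 13, 28, 36, 33, 38, 27, 30, 2, 35, 18, 46, 22, 41]
Tree (level-order array): [24, 13, 43, 2, 18, 28, 46, None, None, None, 22, 27, 36, None, None, None, None, None, None, 33, 38, 30, 35, None, 41]
In a BST, the LCA of p=2, q=38 is the first node v on the
root-to-leaf path with p <= v <= q (go left if both < v, right if both > v).
Walk from root:
  at 24: 2 <= 24 <= 38, this is the LCA
LCA = 24


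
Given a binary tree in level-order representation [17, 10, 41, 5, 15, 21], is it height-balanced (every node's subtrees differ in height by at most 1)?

Tree (level-order array): [17, 10, 41, 5, 15, 21]
Definition: a tree is height-balanced if, at every node, |h(left) - h(right)| <= 1 (empty subtree has height -1).
Bottom-up per-node check:
  node 5: h_left=-1, h_right=-1, diff=0 [OK], height=0
  node 15: h_left=-1, h_right=-1, diff=0 [OK], height=0
  node 10: h_left=0, h_right=0, diff=0 [OK], height=1
  node 21: h_left=-1, h_right=-1, diff=0 [OK], height=0
  node 41: h_left=0, h_right=-1, diff=1 [OK], height=1
  node 17: h_left=1, h_right=1, diff=0 [OK], height=2
All nodes satisfy the balance condition.
Result: Balanced


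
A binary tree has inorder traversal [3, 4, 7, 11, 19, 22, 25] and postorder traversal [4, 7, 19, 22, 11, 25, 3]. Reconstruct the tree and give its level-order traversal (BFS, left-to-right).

Inorder:   [3, 4, 7, 11, 19, 22, 25]
Postorder: [4, 7, 19, 22, 11, 25, 3]
Algorithm: postorder visits root last, so walk postorder right-to-left;
each value is the root of the current inorder slice — split it at that
value, recurse on the right subtree first, then the left.
Recursive splits:
  root=3; inorder splits into left=[], right=[4, 7, 11, 19, 22, 25]
  root=25; inorder splits into left=[4, 7, 11, 19, 22], right=[]
  root=11; inorder splits into left=[4, 7], right=[19, 22]
  root=22; inorder splits into left=[19], right=[]
  root=19; inorder splits into left=[], right=[]
  root=7; inorder splits into left=[4], right=[]
  root=4; inorder splits into left=[], right=[]
Reconstructed level-order: [3, 25, 11, 7, 22, 4, 19]


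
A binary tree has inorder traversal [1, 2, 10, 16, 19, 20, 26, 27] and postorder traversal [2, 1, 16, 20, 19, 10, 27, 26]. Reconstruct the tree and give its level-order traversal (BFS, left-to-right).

Inorder:   [1, 2, 10, 16, 19, 20, 26, 27]
Postorder: [2, 1, 16, 20, 19, 10, 27, 26]
Algorithm: postorder visits root last, so walk postorder right-to-left;
each value is the root of the current inorder slice — split it at that
value, recurse on the right subtree first, then the left.
Recursive splits:
  root=26; inorder splits into left=[1, 2, 10, 16, 19, 20], right=[27]
  root=27; inorder splits into left=[], right=[]
  root=10; inorder splits into left=[1, 2], right=[16, 19, 20]
  root=19; inorder splits into left=[16], right=[20]
  root=20; inorder splits into left=[], right=[]
  root=16; inorder splits into left=[], right=[]
  root=1; inorder splits into left=[], right=[2]
  root=2; inorder splits into left=[], right=[]
Reconstructed level-order: [26, 10, 27, 1, 19, 2, 16, 20]


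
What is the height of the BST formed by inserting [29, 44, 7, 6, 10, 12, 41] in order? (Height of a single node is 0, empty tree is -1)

Insertion order: [29, 44, 7, 6, 10, 12, 41]
Tree (level-order array): [29, 7, 44, 6, 10, 41, None, None, None, None, 12]
Compute height bottom-up (empty subtree = -1):
  height(6) = 1 + max(-1, -1) = 0
  height(12) = 1 + max(-1, -1) = 0
  height(10) = 1 + max(-1, 0) = 1
  height(7) = 1 + max(0, 1) = 2
  height(41) = 1 + max(-1, -1) = 0
  height(44) = 1 + max(0, -1) = 1
  height(29) = 1 + max(2, 1) = 3
Height = 3


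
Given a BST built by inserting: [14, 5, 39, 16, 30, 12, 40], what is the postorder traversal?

Tree insertion order: [14, 5, 39, 16, 30, 12, 40]
Tree (level-order array): [14, 5, 39, None, 12, 16, 40, None, None, None, 30]
Postorder traversal: [12, 5, 30, 16, 40, 39, 14]


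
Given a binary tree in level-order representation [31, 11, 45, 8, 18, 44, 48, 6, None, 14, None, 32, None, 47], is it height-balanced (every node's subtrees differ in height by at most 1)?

Tree (level-order array): [31, 11, 45, 8, 18, 44, 48, 6, None, 14, None, 32, None, 47]
Definition: a tree is height-balanced if, at every node, |h(left) - h(right)| <= 1 (empty subtree has height -1).
Bottom-up per-node check:
  node 6: h_left=-1, h_right=-1, diff=0 [OK], height=0
  node 8: h_left=0, h_right=-1, diff=1 [OK], height=1
  node 14: h_left=-1, h_right=-1, diff=0 [OK], height=0
  node 18: h_left=0, h_right=-1, diff=1 [OK], height=1
  node 11: h_left=1, h_right=1, diff=0 [OK], height=2
  node 32: h_left=-1, h_right=-1, diff=0 [OK], height=0
  node 44: h_left=0, h_right=-1, diff=1 [OK], height=1
  node 47: h_left=-1, h_right=-1, diff=0 [OK], height=0
  node 48: h_left=0, h_right=-1, diff=1 [OK], height=1
  node 45: h_left=1, h_right=1, diff=0 [OK], height=2
  node 31: h_left=2, h_right=2, diff=0 [OK], height=3
All nodes satisfy the balance condition.
Result: Balanced


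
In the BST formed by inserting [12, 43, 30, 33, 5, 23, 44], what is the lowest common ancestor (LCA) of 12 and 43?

Tree insertion order: [12, 43, 30, 33, 5, 23, 44]
Tree (level-order array): [12, 5, 43, None, None, 30, 44, 23, 33]
In a BST, the LCA of p=12, q=43 is the first node v on the
root-to-leaf path with p <= v <= q (go left if both < v, right if both > v).
Walk from root:
  at 12: 12 <= 12 <= 43, this is the LCA
LCA = 12


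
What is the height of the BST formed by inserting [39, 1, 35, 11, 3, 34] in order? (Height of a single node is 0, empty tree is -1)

Insertion order: [39, 1, 35, 11, 3, 34]
Tree (level-order array): [39, 1, None, None, 35, 11, None, 3, 34]
Compute height bottom-up (empty subtree = -1):
  height(3) = 1 + max(-1, -1) = 0
  height(34) = 1 + max(-1, -1) = 0
  height(11) = 1 + max(0, 0) = 1
  height(35) = 1 + max(1, -1) = 2
  height(1) = 1 + max(-1, 2) = 3
  height(39) = 1 + max(3, -1) = 4
Height = 4


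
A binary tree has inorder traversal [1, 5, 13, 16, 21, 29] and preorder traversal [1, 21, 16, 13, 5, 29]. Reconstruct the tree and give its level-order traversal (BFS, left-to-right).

Inorder:  [1, 5, 13, 16, 21, 29]
Preorder: [1, 21, 16, 13, 5, 29]
Algorithm: preorder visits root first, so consume preorder in order;
for each root, split the current inorder slice at that value into
left-subtree inorder and right-subtree inorder, then recurse.
Recursive splits:
  root=1; inorder splits into left=[], right=[5, 13, 16, 21, 29]
  root=21; inorder splits into left=[5, 13, 16], right=[29]
  root=16; inorder splits into left=[5, 13], right=[]
  root=13; inorder splits into left=[5], right=[]
  root=5; inorder splits into left=[], right=[]
  root=29; inorder splits into left=[], right=[]
Reconstructed level-order: [1, 21, 16, 29, 13, 5]


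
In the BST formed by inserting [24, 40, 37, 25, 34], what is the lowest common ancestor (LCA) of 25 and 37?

Tree insertion order: [24, 40, 37, 25, 34]
Tree (level-order array): [24, None, 40, 37, None, 25, None, None, 34]
In a BST, the LCA of p=25, q=37 is the first node v on the
root-to-leaf path with p <= v <= q (go left if both < v, right if both > v).
Walk from root:
  at 24: both 25 and 37 > 24, go right
  at 40: both 25 and 37 < 40, go left
  at 37: 25 <= 37 <= 37, this is the LCA
LCA = 37


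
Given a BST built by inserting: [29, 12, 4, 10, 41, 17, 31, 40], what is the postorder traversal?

Tree insertion order: [29, 12, 4, 10, 41, 17, 31, 40]
Tree (level-order array): [29, 12, 41, 4, 17, 31, None, None, 10, None, None, None, 40]
Postorder traversal: [10, 4, 17, 12, 40, 31, 41, 29]


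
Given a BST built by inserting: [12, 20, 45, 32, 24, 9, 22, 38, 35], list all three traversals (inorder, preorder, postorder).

Tree insertion order: [12, 20, 45, 32, 24, 9, 22, 38, 35]
Tree (level-order array): [12, 9, 20, None, None, None, 45, 32, None, 24, 38, 22, None, 35]
Inorder (L, root, R): [9, 12, 20, 22, 24, 32, 35, 38, 45]
Preorder (root, L, R): [12, 9, 20, 45, 32, 24, 22, 38, 35]
Postorder (L, R, root): [9, 22, 24, 35, 38, 32, 45, 20, 12]


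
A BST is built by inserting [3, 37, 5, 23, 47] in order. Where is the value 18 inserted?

Starting tree (level order): [3, None, 37, 5, 47, None, 23]
Insertion path: 3 -> 37 -> 5 -> 23
Result: insert 18 as left child of 23
Final tree (level order): [3, None, 37, 5, 47, None, 23, None, None, 18]


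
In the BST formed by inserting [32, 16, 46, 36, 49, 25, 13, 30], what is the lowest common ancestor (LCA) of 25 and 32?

Tree insertion order: [32, 16, 46, 36, 49, 25, 13, 30]
Tree (level-order array): [32, 16, 46, 13, 25, 36, 49, None, None, None, 30]
In a BST, the LCA of p=25, q=32 is the first node v on the
root-to-leaf path with p <= v <= q (go left if both < v, right if both > v).
Walk from root:
  at 32: 25 <= 32 <= 32, this is the LCA
LCA = 32


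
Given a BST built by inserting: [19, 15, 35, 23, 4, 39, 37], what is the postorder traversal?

Tree insertion order: [19, 15, 35, 23, 4, 39, 37]
Tree (level-order array): [19, 15, 35, 4, None, 23, 39, None, None, None, None, 37]
Postorder traversal: [4, 15, 23, 37, 39, 35, 19]


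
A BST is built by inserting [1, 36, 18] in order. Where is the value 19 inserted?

Starting tree (level order): [1, None, 36, 18]
Insertion path: 1 -> 36 -> 18
Result: insert 19 as right child of 18
Final tree (level order): [1, None, 36, 18, None, None, 19]


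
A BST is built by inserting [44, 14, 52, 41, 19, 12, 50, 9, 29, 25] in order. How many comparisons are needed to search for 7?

Search path for 7: 44 -> 14 -> 12 -> 9
Found: False
Comparisons: 4


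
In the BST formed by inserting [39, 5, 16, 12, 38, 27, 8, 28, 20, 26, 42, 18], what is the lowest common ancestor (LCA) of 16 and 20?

Tree insertion order: [39, 5, 16, 12, 38, 27, 8, 28, 20, 26, 42, 18]
Tree (level-order array): [39, 5, 42, None, 16, None, None, 12, 38, 8, None, 27, None, None, None, 20, 28, 18, 26]
In a BST, the LCA of p=16, q=20 is the first node v on the
root-to-leaf path with p <= v <= q (go left if both < v, right if both > v).
Walk from root:
  at 39: both 16 and 20 < 39, go left
  at 5: both 16 and 20 > 5, go right
  at 16: 16 <= 16 <= 20, this is the LCA
LCA = 16


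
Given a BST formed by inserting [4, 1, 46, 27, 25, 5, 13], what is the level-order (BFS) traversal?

Tree insertion order: [4, 1, 46, 27, 25, 5, 13]
Tree (level-order array): [4, 1, 46, None, None, 27, None, 25, None, 5, None, None, 13]
BFS from the root, enqueuing left then right child of each popped node:
  queue [4] -> pop 4, enqueue [1, 46], visited so far: [4]
  queue [1, 46] -> pop 1, enqueue [none], visited so far: [4, 1]
  queue [46] -> pop 46, enqueue [27], visited so far: [4, 1, 46]
  queue [27] -> pop 27, enqueue [25], visited so far: [4, 1, 46, 27]
  queue [25] -> pop 25, enqueue [5], visited so far: [4, 1, 46, 27, 25]
  queue [5] -> pop 5, enqueue [13], visited so far: [4, 1, 46, 27, 25, 5]
  queue [13] -> pop 13, enqueue [none], visited so far: [4, 1, 46, 27, 25, 5, 13]
Result: [4, 1, 46, 27, 25, 5, 13]


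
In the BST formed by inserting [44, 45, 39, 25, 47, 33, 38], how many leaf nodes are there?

Tree built from: [44, 45, 39, 25, 47, 33, 38]
Tree (level-order array): [44, 39, 45, 25, None, None, 47, None, 33, None, None, None, 38]
Rule: A leaf has 0 children.
Per-node child counts:
  node 44: 2 child(ren)
  node 39: 1 child(ren)
  node 25: 1 child(ren)
  node 33: 1 child(ren)
  node 38: 0 child(ren)
  node 45: 1 child(ren)
  node 47: 0 child(ren)
Matching nodes: [38, 47]
Count of leaf nodes: 2


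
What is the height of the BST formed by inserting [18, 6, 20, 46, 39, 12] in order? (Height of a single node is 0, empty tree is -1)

Insertion order: [18, 6, 20, 46, 39, 12]
Tree (level-order array): [18, 6, 20, None, 12, None, 46, None, None, 39]
Compute height bottom-up (empty subtree = -1):
  height(12) = 1 + max(-1, -1) = 0
  height(6) = 1 + max(-1, 0) = 1
  height(39) = 1 + max(-1, -1) = 0
  height(46) = 1 + max(0, -1) = 1
  height(20) = 1 + max(-1, 1) = 2
  height(18) = 1 + max(1, 2) = 3
Height = 3


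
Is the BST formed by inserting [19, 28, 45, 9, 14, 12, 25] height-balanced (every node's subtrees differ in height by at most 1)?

Tree (level-order array): [19, 9, 28, None, 14, 25, 45, 12]
Definition: a tree is height-balanced if, at every node, |h(left) - h(right)| <= 1 (empty subtree has height -1).
Bottom-up per-node check:
  node 12: h_left=-1, h_right=-1, diff=0 [OK], height=0
  node 14: h_left=0, h_right=-1, diff=1 [OK], height=1
  node 9: h_left=-1, h_right=1, diff=2 [FAIL (|-1-1|=2 > 1)], height=2
  node 25: h_left=-1, h_right=-1, diff=0 [OK], height=0
  node 45: h_left=-1, h_right=-1, diff=0 [OK], height=0
  node 28: h_left=0, h_right=0, diff=0 [OK], height=1
  node 19: h_left=2, h_right=1, diff=1 [OK], height=3
Node 9 violates the condition: |-1 - 1| = 2 > 1.
Result: Not balanced


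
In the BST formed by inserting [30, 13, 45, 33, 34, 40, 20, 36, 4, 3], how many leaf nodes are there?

Tree built from: [30, 13, 45, 33, 34, 40, 20, 36, 4, 3]
Tree (level-order array): [30, 13, 45, 4, 20, 33, None, 3, None, None, None, None, 34, None, None, None, 40, 36]
Rule: A leaf has 0 children.
Per-node child counts:
  node 30: 2 child(ren)
  node 13: 2 child(ren)
  node 4: 1 child(ren)
  node 3: 0 child(ren)
  node 20: 0 child(ren)
  node 45: 1 child(ren)
  node 33: 1 child(ren)
  node 34: 1 child(ren)
  node 40: 1 child(ren)
  node 36: 0 child(ren)
Matching nodes: [3, 20, 36]
Count of leaf nodes: 3


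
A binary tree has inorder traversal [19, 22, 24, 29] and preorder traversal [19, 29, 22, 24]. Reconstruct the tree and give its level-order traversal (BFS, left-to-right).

Inorder:  [19, 22, 24, 29]
Preorder: [19, 29, 22, 24]
Algorithm: preorder visits root first, so consume preorder in order;
for each root, split the current inorder slice at that value into
left-subtree inorder and right-subtree inorder, then recurse.
Recursive splits:
  root=19; inorder splits into left=[], right=[22, 24, 29]
  root=29; inorder splits into left=[22, 24], right=[]
  root=22; inorder splits into left=[], right=[24]
  root=24; inorder splits into left=[], right=[]
Reconstructed level-order: [19, 29, 22, 24]


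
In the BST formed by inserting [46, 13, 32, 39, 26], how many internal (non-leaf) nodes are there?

Tree built from: [46, 13, 32, 39, 26]
Tree (level-order array): [46, 13, None, None, 32, 26, 39]
Rule: An internal node has at least one child.
Per-node child counts:
  node 46: 1 child(ren)
  node 13: 1 child(ren)
  node 32: 2 child(ren)
  node 26: 0 child(ren)
  node 39: 0 child(ren)
Matching nodes: [46, 13, 32]
Count of internal (non-leaf) nodes: 3


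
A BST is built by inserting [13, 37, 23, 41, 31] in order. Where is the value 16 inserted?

Starting tree (level order): [13, None, 37, 23, 41, None, 31]
Insertion path: 13 -> 37 -> 23
Result: insert 16 as left child of 23
Final tree (level order): [13, None, 37, 23, 41, 16, 31]


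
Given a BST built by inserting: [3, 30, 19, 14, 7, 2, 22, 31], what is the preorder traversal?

Tree insertion order: [3, 30, 19, 14, 7, 2, 22, 31]
Tree (level-order array): [3, 2, 30, None, None, 19, 31, 14, 22, None, None, 7]
Preorder traversal: [3, 2, 30, 19, 14, 7, 22, 31]


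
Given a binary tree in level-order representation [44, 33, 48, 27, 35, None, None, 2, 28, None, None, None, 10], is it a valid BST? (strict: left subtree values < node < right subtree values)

Level-order array: [44, 33, 48, 27, 35, None, None, 2, 28, None, None, None, 10]
Validate using subtree bounds (lo, hi): at each node, require lo < value < hi,
then recurse left with hi=value and right with lo=value.
Preorder trace (stopping at first violation):
  at node 44 with bounds (-inf, +inf): OK
  at node 33 with bounds (-inf, 44): OK
  at node 27 with bounds (-inf, 33): OK
  at node 2 with bounds (-inf, 27): OK
  at node 10 with bounds (2, 27): OK
  at node 28 with bounds (27, 33): OK
  at node 35 with bounds (33, 44): OK
  at node 48 with bounds (44, +inf): OK
No violation found at any node.
Result: Valid BST


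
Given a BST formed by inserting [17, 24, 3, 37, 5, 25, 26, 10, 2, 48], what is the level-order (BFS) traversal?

Tree insertion order: [17, 24, 3, 37, 5, 25, 26, 10, 2, 48]
Tree (level-order array): [17, 3, 24, 2, 5, None, 37, None, None, None, 10, 25, 48, None, None, None, 26]
BFS from the root, enqueuing left then right child of each popped node:
  queue [17] -> pop 17, enqueue [3, 24], visited so far: [17]
  queue [3, 24] -> pop 3, enqueue [2, 5], visited so far: [17, 3]
  queue [24, 2, 5] -> pop 24, enqueue [37], visited so far: [17, 3, 24]
  queue [2, 5, 37] -> pop 2, enqueue [none], visited so far: [17, 3, 24, 2]
  queue [5, 37] -> pop 5, enqueue [10], visited so far: [17, 3, 24, 2, 5]
  queue [37, 10] -> pop 37, enqueue [25, 48], visited so far: [17, 3, 24, 2, 5, 37]
  queue [10, 25, 48] -> pop 10, enqueue [none], visited so far: [17, 3, 24, 2, 5, 37, 10]
  queue [25, 48] -> pop 25, enqueue [26], visited so far: [17, 3, 24, 2, 5, 37, 10, 25]
  queue [48, 26] -> pop 48, enqueue [none], visited so far: [17, 3, 24, 2, 5, 37, 10, 25, 48]
  queue [26] -> pop 26, enqueue [none], visited so far: [17, 3, 24, 2, 5, 37, 10, 25, 48, 26]
Result: [17, 3, 24, 2, 5, 37, 10, 25, 48, 26]


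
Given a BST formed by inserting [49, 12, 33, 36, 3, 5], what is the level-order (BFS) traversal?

Tree insertion order: [49, 12, 33, 36, 3, 5]
Tree (level-order array): [49, 12, None, 3, 33, None, 5, None, 36]
BFS from the root, enqueuing left then right child of each popped node:
  queue [49] -> pop 49, enqueue [12], visited so far: [49]
  queue [12] -> pop 12, enqueue [3, 33], visited so far: [49, 12]
  queue [3, 33] -> pop 3, enqueue [5], visited so far: [49, 12, 3]
  queue [33, 5] -> pop 33, enqueue [36], visited so far: [49, 12, 3, 33]
  queue [5, 36] -> pop 5, enqueue [none], visited so far: [49, 12, 3, 33, 5]
  queue [36] -> pop 36, enqueue [none], visited so far: [49, 12, 3, 33, 5, 36]
Result: [49, 12, 3, 33, 5, 36]


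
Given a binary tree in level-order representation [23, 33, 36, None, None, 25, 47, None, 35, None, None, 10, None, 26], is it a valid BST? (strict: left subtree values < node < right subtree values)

Level-order array: [23, 33, 36, None, None, 25, 47, None, 35, None, None, 10, None, 26]
Validate using subtree bounds (lo, hi): at each node, require lo < value < hi,
then recurse left with hi=value and right with lo=value.
Preorder trace (stopping at first violation):
  at node 23 with bounds (-inf, +inf): OK
  at node 33 with bounds (-inf, 23): VIOLATION
Node 33 violates its bound: not (-inf < 33 < 23).
Result: Not a valid BST


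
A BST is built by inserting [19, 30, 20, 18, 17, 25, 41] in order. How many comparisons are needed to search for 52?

Search path for 52: 19 -> 30 -> 41
Found: False
Comparisons: 3


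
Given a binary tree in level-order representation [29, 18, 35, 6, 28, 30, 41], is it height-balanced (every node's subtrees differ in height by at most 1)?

Tree (level-order array): [29, 18, 35, 6, 28, 30, 41]
Definition: a tree is height-balanced if, at every node, |h(left) - h(right)| <= 1 (empty subtree has height -1).
Bottom-up per-node check:
  node 6: h_left=-1, h_right=-1, diff=0 [OK], height=0
  node 28: h_left=-1, h_right=-1, diff=0 [OK], height=0
  node 18: h_left=0, h_right=0, diff=0 [OK], height=1
  node 30: h_left=-1, h_right=-1, diff=0 [OK], height=0
  node 41: h_left=-1, h_right=-1, diff=0 [OK], height=0
  node 35: h_left=0, h_right=0, diff=0 [OK], height=1
  node 29: h_left=1, h_right=1, diff=0 [OK], height=2
All nodes satisfy the balance condition.
Result: Balanced


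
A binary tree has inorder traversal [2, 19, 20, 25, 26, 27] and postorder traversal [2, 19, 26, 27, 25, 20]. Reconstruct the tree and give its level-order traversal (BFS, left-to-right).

Inorder:   [2, 19, 20, 25, 26, 27]
Postorder: [2, 19, 26, 27, 25, 20]
Algorithm: postorder visits root last, so walk postorder right-to-left;
each value is the root of the current inorder slice — split it at that
value, recurse on the right subtree first, then the left.
Recursive splits:
  root=20; inorder splits into left=[2, 19], right=[25, 26, 27]
  root=25; inorder splits into left=[], right=[26, 27]
  root=27; inorder splits into left=[26], right=[]
  root=26; inorder splits into left=[], right=[]
  root=19; inorder splits into left=[2], right=[]
  root=2; inorder splits into left=[], right=[]
Reconstructed level-order: [20, 19, 25, 2, 27, 26]


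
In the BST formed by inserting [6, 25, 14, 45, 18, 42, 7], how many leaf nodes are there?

Tree built from: [6, 25, 14, 45, 18, 42, 7]
Tree (level-order array): [6, None, 25, 14, 45, 7, 18, 42]
Rule: A leaf has 0 children.
Per-node child counts:
  node 6: 1 child(ren)
  node 25: 2 child(ren)
  node 14: 2 child(ren)
  node 7: 0 child(ren)
  node 18: 0 child(ren)
  node 45: 1 child(ren)
  node 42: 0 child(ren)
Matching nodes: [7, 18, 42]
Count of leaf nodes: 3


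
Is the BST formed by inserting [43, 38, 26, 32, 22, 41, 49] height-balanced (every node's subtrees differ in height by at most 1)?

Tree (level-order array): [43, 38, 49, 26, 41, None, None, 22, 32]
Definition: a tree is height-balanced if, at every node, |h(left) - h(right)| <= 1 (empty subtree has height -1).
Bottom-up per-node check:
  node 22: h_left=-1, h_right=-1, diff=0 [OK], height=0
  node 32: h_left=-1, h_right=-1, diff=0 [OK], height=0
  node 26: h_left=0, h_right=0, diff=0 [OK], height=1
  node 41: h_left=-1, h_right=-1, diff=0 [OK], height=0
  node 38: h_left=1, h_right=0, diff=1 [OK], height=2
  node 49: h_left=-1, h_right=-1, diff=0 [OK], height=0
  node 43: h_left=2, h_right=0, diff=2 [FAIL (|2-0|=2 > 1)], height=3
Node 43 violates the condition: |2 - 0| = 2 > 1.
Result: Not balanced


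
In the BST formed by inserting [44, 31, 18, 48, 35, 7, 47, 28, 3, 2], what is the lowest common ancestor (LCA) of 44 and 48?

Tree insertion order: [44, 31, 18, 48, 35, 7, 47, 28, 3, 2]
Tree (level-order array): [44, 31, 48, 18, 35, 47, None, 7, 28, None, None, None, None, 3, None, None, None, 2]
In a BST, the LCA of p=44, q=48 is the first node v on the
root-to-leaf path with p <= v <= q (go left if both < v, right if both > v).
Walk from root:
  at 44: 44 <= 44 <= 48, this is the LCA
LCA = 44


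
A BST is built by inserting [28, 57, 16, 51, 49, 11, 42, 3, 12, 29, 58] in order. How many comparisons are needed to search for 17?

Search path for 17: 28 -> 16
Found: False
Comparisons: 2


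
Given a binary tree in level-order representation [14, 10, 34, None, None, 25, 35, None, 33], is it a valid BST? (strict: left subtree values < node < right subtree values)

Level-order array: [14, 10, 34, None, None, 25, 35, None, 33]
Validate using subtree bounds (lo, hi): at each node, require lo < value < hi,
then recurse left with hi=value and right with lo=value.
Preorder trace (stopping at first violation):
  at node 14 with bounds (-inf, +inf): OK
  at node 10 with bounds (-inf, 14): OK
  at node 34 with bounds (14, +inf): OK
  at node 25 with bounds (14, 34): OK
  at node 33 with bounds (25, 34): OK
  at node 35 with bounds (34, +inf): OK
No violation found at any node.
Result: Valid BST


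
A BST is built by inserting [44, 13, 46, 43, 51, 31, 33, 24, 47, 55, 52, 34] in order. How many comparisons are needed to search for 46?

Search path for 46: 44 -> 46
Found: True
Comparisons: 2


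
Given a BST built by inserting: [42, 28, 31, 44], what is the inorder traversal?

Tree insertion order: [42, 28, 31, 44]
Tree (level-order array): [42, 28, 44, None, 31]
Inorder traversal: [28, 31, 42, 44]


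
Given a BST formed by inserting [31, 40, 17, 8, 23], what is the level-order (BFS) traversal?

Tree insertion order: [31, 40, 17, 8, 23]
Tree (level-order array): [31, 17, 40, 8, 23]
BFS from the root, enqueuing left then right child of each popped node:
  queue [31] -> pop 31, enqueue [17, 40], visited so far: [31]
  queue [17, 40] -> pop 17, enqueue [8, 23], visited so far: [31, 17]
  queue [40, 8, 23] -> pop 40, enqueue [none], visited so far: [31, 17, 40]
  queue [8, 23] -> pop 8, enqueue [none], visited so far: [31, 17, 40, 8]
  queue [23] -> pop 23, enqueue [none], visited so far: [31, 17, 40, 8, 23]
Result: [31, 17, 40, 8, 23]


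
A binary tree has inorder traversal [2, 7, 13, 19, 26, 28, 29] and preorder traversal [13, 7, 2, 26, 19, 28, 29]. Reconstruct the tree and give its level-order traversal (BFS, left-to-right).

Inorder:  [2, 7, 13, 19, 26, 28, 29]
Preorder: [13, 7, 2, 26, 19, 28, 29]
Algorithm: preorder visits root first, so consume preorder in order;
for each root, split the current inorder slice at that value into
left-subtree inorder and right-subtree inorder, then recurse.
Recursive splits:
  root=13; inorder splits into left=[2, 7], right=[19, 26, 28, 29]
  root=7; inorder splits into left=[2], right=[]
  root=2; inorder splits into left=[], right=[]
  root=26; inorder splits into left=[19], right=[28, 29]
  root=19; inorder splits into left=[], right=[]
  root=28; inorder splits into left=[], right=[29]
  root=29; inorder splits into left=[], right=[]
Reconstructed level-order: [13, 7, 26, 2, 19, 28, 29]


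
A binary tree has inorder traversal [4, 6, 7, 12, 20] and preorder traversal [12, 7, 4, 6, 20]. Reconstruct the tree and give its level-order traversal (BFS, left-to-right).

Inorder:  [4, 6, 7, 12, 20]
Preorder: [12, 7, 4, 6, 20]
Algorithm: preorder visits root first, so consume preorder in order;
for each root, split the current inorder slice at that value into
left-subtree inorder and right-subtree inorder, then recurse.
Recursive splits:
  root=12; inorder splits into left=[4, 6, 7], right=[20]
  root=7; inorder splits into left=[4, 6], right=[]
  root=4; inorder splits into left=[], right=[6]
  root=6; inorder splits into left=[], right=[]
  root=20; inorder splits into left=[], right=[]
Reconstructed level-order: [12, 7, 20, 4, 6]


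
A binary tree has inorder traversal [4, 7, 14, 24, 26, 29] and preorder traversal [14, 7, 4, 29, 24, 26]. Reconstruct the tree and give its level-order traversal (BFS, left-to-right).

Inorder:  [4, 7, 14, 24, 26, 29]
Preorder: [14, 7, 4, 29, 24, 26]
Algorithm: preorder visits root first, so consume preorder in order;
for each root, split the current inorder slice at that value into
left-subtree inorder and right-subtree inorder, then recurse.
Recursive splits:
  root=14; inorder splits into left=[4, 7], right=[24, 26, 29]
  root=7; inorder splits into left=[4], right=[]
  root=4; inorder splits into left=[], right=[]
  root=29; inorder splits into left=[24, 26], right=[]
  root=24; inorder splits into left=[], right=[26]
  root=26; inorder splits into left=[], right=[]
Reconstructed level-order: [14, 7, 29, 4, 24, 26]


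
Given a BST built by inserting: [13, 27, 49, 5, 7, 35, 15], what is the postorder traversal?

Tree insertion order: [13, 27, 49, 5, 7, 35, 15]
Tree (level-order array): [13, 5, 27, None, 7, 15, 49, None, None, None, None, 35]
Postorder traversal: [7, 5, 15, 35, 49, 27, 13]


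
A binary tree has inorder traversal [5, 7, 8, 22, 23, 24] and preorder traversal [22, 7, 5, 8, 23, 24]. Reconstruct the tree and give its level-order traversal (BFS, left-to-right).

Inorder:  [5, 7, 8, 22, 23, 24]
Preorder: [22, 7, 5, 8, 23, 24]
Algorithm: preorder visits root first, so consume preorder in order;
for each root, split the current inorder slice at that value into
left-subtree inorder and right-subtree inorder, then recurse.
Recursive splits:
  root=22; inorder splits into left=[5, 7, 8], right=[23, 24]
  root=7; inorder splits into left=[5], right=[8]
  root=5; inorder splits into left=[], right=[]
  root=8; inorder splits into left=[], right=[]
  root=23; inorder splits into left=[], right=[24]
  root=24; inorder splits into left=[], right=[]
Reconstructed level-order: [22, 7, 23, 5, 8, 24]


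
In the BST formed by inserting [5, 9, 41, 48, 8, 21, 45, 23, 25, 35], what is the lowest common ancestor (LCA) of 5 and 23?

Tree insertion order: [5, 9, 41, 48, 8, 21, 45, 23, 25, 35]
Tree (level-order array): [5, None, 9, 8, 41, None, None, 21, 48, None, 23, 45, None, None, 25, None, None, None, 35]
In a BST, the LCA of p=5, q=23 is the first node v on the
root-to-leaf path with p <= v <= q (go left if both < v, right if both > v).
Walk from root:
  at 5: 5 <= 5 <= 23, this is the LCA
LCA = 5
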